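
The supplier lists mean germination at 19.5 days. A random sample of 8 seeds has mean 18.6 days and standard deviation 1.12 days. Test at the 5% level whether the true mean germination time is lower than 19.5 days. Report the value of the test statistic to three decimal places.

-2.273

H0: μ = 19.5; H1: μ < 19.5 (one-sample t-test, left-tailed).
t = (x̄ − μ₀)/(s/√n) = (18.6 − 19.5)/(1.12/√8) = -2.273
df = n − 1 = 7
p-value = P(T ≤ -2.273) ≈ 0.0286
Since p ≈ 0.0286 < α = 0.05, reject H0; the evidence is statistically significant.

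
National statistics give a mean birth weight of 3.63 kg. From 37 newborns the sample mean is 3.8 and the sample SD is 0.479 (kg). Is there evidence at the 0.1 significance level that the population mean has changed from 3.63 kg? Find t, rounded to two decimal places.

2.16

H0: μ = 3.63; H1: μ ≠ 3.63 (one-sample t-test, two-sided).
t = (x̄ − μ₀)/(s/√n) = (3.8 − 3.63)/(0.479/√37) = 2.16
df = n − 1 = 36
Two-sided p-value ≈ 0.0376
Since p ≈ 0.0376 < α = 0.1, reject H0; the evidence is statistically significant.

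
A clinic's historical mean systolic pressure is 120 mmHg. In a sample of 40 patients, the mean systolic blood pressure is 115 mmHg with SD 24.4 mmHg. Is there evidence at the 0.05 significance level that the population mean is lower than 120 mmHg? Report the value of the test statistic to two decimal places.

-1.30

H0: μ = 120; H1: μ < 120 (one-sample t-test, left-tailed).
t = (x̄ − μ₀)/(s/√n) = (115 − 120)/(24.4/√40) = -1.30
df = n − 1 = 39
p-value = P(T ≤ -1.30) ≈ 0.1013
Since p ≈ 0.1013 > α = 0.05, fail to reject H0; the data do not provide sufficient evidence against H0.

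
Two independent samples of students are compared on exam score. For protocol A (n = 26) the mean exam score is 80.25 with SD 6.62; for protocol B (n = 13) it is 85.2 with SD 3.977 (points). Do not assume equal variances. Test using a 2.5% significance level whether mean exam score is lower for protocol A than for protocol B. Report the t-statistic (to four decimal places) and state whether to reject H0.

t = -2.9056; reject H0

Let group 1 = protocol A, group 2 = protocol B. H0: μ_1 = μ_2; H1: μ_1 < μ_2 (Welch's two-sample t-test, left-tailed).
t = (x̄_1 − x̄_2)/√(s_1²/n_1 + s_2²/n_2) = (80.25 − 85.2)/√(6.62²/26 + 3.977²/13) = -2.9056
Welch–Satterthwaite df ≈ 35.54
p-value = P(T ≤ -2.9056) ≈ 0.003
Since p ≈ 0.003 < α = 0.025, reject H0; the evidence is statistically significant.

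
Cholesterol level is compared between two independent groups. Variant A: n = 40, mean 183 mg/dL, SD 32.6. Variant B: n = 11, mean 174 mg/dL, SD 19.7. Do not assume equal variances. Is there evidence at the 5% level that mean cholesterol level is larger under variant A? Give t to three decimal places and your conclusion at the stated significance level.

t = 1.144; fail to reject H0

Let group 1 = variant A, group 2 = variant B. H0: μ_1 = μ_2; H1: μ_1 > μ_2 (Welch's two-sample t-test, right-tailed).
t = (x̄_1 − x̄_2)/√(s_1²/n_1 + s_2²/n_2) = (183 − 174)/√(32.6²/40 + 19.7²/11) = 1.144
Welch–Satterthwaite df ≈ 26.83
p-value = P(T ≥ 1.144) ≈ 0.131
Since p ≈ 0.131 > α = 0.05, fail to reject H0; the data do not provide sufficient evidence against H0.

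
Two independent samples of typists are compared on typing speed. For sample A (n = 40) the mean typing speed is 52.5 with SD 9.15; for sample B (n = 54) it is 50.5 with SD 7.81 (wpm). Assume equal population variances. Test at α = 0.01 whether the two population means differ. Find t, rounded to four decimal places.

1.1408

Let group 1 = sample A, group 2 = sample B. H0: μ_1 = μ_2; H1: μ_1 ≠ μ_2 (two-sample pooled-variance t-test, two-sided).
s_p² = [(40−1)·9.15² + (54−1)·7.81²]/(40+54−2) = 70.6301
t = (52.5 − 50.5)/√[70.6301·(1/40 + 1/54)] = 1.1408
df = n₁ + n₂ − 2 = 92
Two-sided p-value ≈ 0.257
Since p ≈ 0.257 > α = 0.01, fail to reject H0; the evidence is not statistically significant.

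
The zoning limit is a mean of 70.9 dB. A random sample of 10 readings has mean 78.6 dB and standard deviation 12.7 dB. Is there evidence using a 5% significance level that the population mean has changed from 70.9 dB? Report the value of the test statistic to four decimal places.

H0: μ = 70.9; H1: μ ≠ 70.9 (one-sample t-test, two-sided).
t = (x̄ − μ₀)/(s/√n) = (78.6 − 70.9)/(12.7/√10) = 1.9173
df = n − 1 = 9
Two-sided p-value ≈ 0.0874
Since p ≈ 0.0874 > α = 0.05, fail to reject H0; the data do not provide sufficient evidence against H0.

1.9173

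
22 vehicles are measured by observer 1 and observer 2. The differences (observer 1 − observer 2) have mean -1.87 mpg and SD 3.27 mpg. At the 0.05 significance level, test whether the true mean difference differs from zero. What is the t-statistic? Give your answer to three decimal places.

H0: μ_d = 0; H1: μ_d ≠ 0 (paired t-test on the differences, two-sided).
t = d̄/(s_d/√n) = -1.87/(3.27/√22) = -2.682
df = n − 1 = 21
Two-sided p-value ≈ 0.0139
Since p ≈ 0.0139 < α = 0.05, reject H0; the evidence is statistically significant.

-2.682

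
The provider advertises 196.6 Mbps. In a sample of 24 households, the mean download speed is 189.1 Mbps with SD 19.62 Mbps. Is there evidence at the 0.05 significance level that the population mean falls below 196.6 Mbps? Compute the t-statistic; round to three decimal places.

H0: μ = 196.6; H1: μ < 196.6 (one-sample t-test, left-tailed).
t = (x̄ − μ₀)/(s/√n) = (189.1 − 196.6)/(19.62/√24) = -1.873
df = n − 1 = 23
p-value = P(T ≤ -1.873) ≈ 0.037
Since p ≈ 0.037 < α = 0.05, reject H0; the data support H1.

-1.873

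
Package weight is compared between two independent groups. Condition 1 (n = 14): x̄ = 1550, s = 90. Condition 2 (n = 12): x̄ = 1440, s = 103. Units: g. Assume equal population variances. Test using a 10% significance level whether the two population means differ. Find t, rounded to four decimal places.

Let group 1 = condition 1, group 2 = condition 2. H0: μ_1 = μ_2; H1: μ_1 ≠ μ_2 (two-sample pooled-variance t-test, two-sided).
s_p² = [(14−1)·90² + (12−1)·103²]/(14+12−2) = 9249.96
t = (1550 − 1440)/√[9249.96·(1/14 + 1/12)] = 2.9073
df = n₁ + n₂ − 2 = 24
Two-sided p-value ≈ 0.0077
Since p ≈ 0.0077 < α = 0.1, reject H0; the evidence is statistically significant.

2.9073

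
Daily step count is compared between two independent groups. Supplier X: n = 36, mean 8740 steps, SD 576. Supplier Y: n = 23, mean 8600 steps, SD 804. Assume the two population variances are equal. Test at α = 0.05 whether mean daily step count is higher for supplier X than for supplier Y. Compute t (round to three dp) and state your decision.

t = 0.779; fail to reject H0

Let group 1 = supplier X, group 2 = supplier Y. H0: μ_1 = μ_2; H1: μ_1 > μ_2 (two-sample pooled-variance t-test, right-tailed).
s_p² = [(36−1)·576² + (23−1)·804²]/(36+23−2) = 453216
t = (8740 − 8600)/√[453216·(1/36 + 1/23)] = 0.779
df = n₁ + n₂ − 2 = 57
p-value = P(T ≥ 0.779) ≈ 0.220
Since p ≈ 0.220 > α = 0.05, fail to reject H0; the data do not provide sufficient evidence against H0.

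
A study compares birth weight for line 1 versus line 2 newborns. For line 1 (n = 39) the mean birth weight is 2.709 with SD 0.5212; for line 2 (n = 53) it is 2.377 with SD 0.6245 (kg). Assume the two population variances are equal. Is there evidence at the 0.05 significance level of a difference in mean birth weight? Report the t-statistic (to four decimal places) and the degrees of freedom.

Let group 1 = line 1, group 2 = line 2. H0: μ_1 = μ_2; H1: μ_1 ≠ μ_2 (two-sample pooled-variance t-test, two-sided).
s_p² = [(39−1)·0.5212² + (53−1)·0.6245²]/(39+53−2) = 0.34003
t = (2.709 − 2.377)/√[0.34003·(1/39 + 1/53)] = 2.6987
df = n₁ + n₂ − 2 = 90
Two-sided p-value ≈ 0.0083
Since p ≈ 0.0083 < α = 0.05, reject H0; the data support H1.

t = 2.6987, df = 90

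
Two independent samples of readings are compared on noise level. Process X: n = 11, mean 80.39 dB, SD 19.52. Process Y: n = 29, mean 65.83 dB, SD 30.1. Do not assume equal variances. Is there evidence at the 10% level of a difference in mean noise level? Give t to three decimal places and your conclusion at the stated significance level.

t = 1.794; reject H0

Let group 1 = process X, group 2 = process Y. H0: μ_1 = μ_2; H1: μ_1 ≠ μ_2 (Welch's two-sample t-test, two-sided).
t = (x̄_1 − x̄_2)/√(s_1²/n_1 + s_2²/n_2) = (80.39 − 65.83)/√(19.52²/11 + 30.1²/29) = 1.794
Welch–Satterthwaite df ≈ 28.03
Two-sided p-value ≈ 0.0836
Since p ≈ 0.0836 < α = 0.1, reject H0; the data support H1.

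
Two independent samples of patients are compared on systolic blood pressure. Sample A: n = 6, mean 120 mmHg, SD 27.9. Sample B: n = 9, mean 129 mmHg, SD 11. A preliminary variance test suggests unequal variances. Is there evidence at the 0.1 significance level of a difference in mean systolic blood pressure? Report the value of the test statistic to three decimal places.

Let group 1 = sample A, group 2 = sample B. H0: μ_1 = μ_2; H1: μ_1 ≠ μ_2 (Welch's two-sample t-test, two-sided).
t = (x̄_1 − x̄_2)/√(s_1²/n_1 + s_2²/n_2) = (120 − 129)/√(27.9²/6 + 11²/9) = -0.752
Welch–Satterthwaite df ≈ 6.05
Two-sided p-value ≈ 0.480
Since p ≈ 0.480 > α = 0.1, fail to reject H0; the data do not provide sufficient evidence against H0.

-0.752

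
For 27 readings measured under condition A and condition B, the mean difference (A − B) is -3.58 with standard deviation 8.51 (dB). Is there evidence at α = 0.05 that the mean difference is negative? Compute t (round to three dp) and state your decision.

t = -2.186; reject H0

H0: μ_d = 0; H1: μ_d < 0 (paired t-test on the differences, left-tailed).
t = d̄/(s_d/√n) = -3.58/(8.51/√27) = -2.186
df = n − 1 = 26
p-value = P(T ≤ -2.186) ≈ 0.019
Since p ≈ 0.019 < α = 0.05, reject H0; the data support H1.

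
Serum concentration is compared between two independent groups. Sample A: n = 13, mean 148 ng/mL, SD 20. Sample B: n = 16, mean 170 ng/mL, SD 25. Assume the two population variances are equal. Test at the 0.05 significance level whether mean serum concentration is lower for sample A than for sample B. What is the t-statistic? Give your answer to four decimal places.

Let group 1 = sample A, group 2 = sample B. H0: μ_1 = μ_2; H1: μ_1 < μ_2 (two-sample pooled-variance t-test, left-tailed).
s_p² = [(13−1)·20² + (16−1)·25²]/(13+16−2) = 525
t = (148 − 170)/√[525·(1/13 + 1/16)] = -2.5714
df = n₁ + n₂ − 2 = 27
p-value = P(T ≤ -2.5714) ≈ 0.0080
Since p ≈ 0.0080 < α = 0.05, reject H0; the data support H1.

-2.5714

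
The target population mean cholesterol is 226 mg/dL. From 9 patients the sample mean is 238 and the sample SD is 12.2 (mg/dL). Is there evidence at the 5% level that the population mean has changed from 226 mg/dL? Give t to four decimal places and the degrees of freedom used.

H0: μ = 226; H1: μ ≠ 226 (one-sample t-test, two-sided).
t = (x̄ − μ₀)/(s/√n) = (238 − 226)/(12.2/√9) = 2.9508
df = n − 1 = 8
Two-sided p-value ≈ 0.018
Since p ≈ 0.018 < α = 0.05, reject H0; the data support H1.

t = 2.9508, df = 8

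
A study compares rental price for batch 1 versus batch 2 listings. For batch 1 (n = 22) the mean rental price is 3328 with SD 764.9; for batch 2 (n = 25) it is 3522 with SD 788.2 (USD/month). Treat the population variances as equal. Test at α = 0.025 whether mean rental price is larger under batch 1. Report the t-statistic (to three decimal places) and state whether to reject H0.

Let group 1 = batch 1, group 2 = batch 2. H0: μ_1 = μ_2; H1: μ_1 > μ_2 (two-sample pooled-variance t-test, right-tailed).
s_p² = [(22−1)·764.9² + (25−1)·788.2²]/(22+25−2) = 604372
t = (3328 − 3522)/√[604372·(1/22 + 1/25)] = -0.854
df = n₁ + n₂ − 2 = 45
p-value = P(T ≥ -0.854) ≈ 0.8011
Since p ≈ 0.8011 > α = 0.025, fail to reject H0; the data do not provide sufficient evidence against H0.

t = -0.854; fail to reject H0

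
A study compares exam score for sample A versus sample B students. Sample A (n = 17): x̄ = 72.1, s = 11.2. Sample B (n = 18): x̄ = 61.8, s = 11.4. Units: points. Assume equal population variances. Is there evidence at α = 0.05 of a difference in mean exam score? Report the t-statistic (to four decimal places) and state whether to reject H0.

Let group 1 = sample A, group 2 = sample B. H0: μ_1 = μ_2; H1: μ_1 ≠ μ_2 (two-sample pooled-variance t-test, two-sided).
s_p² = [(17−1)·11.2² + (18−1)·11.4²]/(17+18−2) = 127.768
t = (72.1 − 61.8)/√[127.768·(1/17 + 1/18)] = 2.6943
df = n₁ + n₂ − 2 = 33
Two-sided p-value ≈ 0.011
Since p ≈ 0.011 < α = 0.05, reject H0; the evidence is statistically significant.

t = 2.6943; reject H0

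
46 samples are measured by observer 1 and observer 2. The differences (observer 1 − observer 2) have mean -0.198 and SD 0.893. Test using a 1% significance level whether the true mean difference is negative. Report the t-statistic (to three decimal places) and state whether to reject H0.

H0: μ_d = 0; H1: μ_d < 0 (paired t-test on the differences, left-tailed).
t = d̄/(s_d/√n) = -0.198/(0.893/√46) = -1.504
df = n − 1 = 45
p-value = P(T ≤ -1.504) ≈ 0.0698
Since p ≈ 0.0698 > α = 0.01, fail to reject H0; the evidence is not statistically significant.

t = -1.504; fail to reject H0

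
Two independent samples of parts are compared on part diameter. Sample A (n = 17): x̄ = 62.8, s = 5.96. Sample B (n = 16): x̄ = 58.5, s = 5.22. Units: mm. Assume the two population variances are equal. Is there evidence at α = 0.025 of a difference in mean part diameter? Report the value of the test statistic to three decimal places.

Let group 1 = sample A, group 2 = sample B. H0: μ_1 = μ_2; H1: μ_1 ≠ μ_2 (two-sample pooled-variance t-test, two-sided).
s_p² = [(17−1)·5.96² + (16−1)·5.22²]/(17+16−2) = 31.5184
t = (62.8 − 58.5)/√[31.5184·(1/17 + 1/16)] = 2.199
df = n₁ + n₂ − 2 = 31
Two-sided p-value ≈ 0.0355
Since p ≈ 0.0355 > α = 0.025, fail to reject H0; the data do not provide sufficient evidence against H0.

2.199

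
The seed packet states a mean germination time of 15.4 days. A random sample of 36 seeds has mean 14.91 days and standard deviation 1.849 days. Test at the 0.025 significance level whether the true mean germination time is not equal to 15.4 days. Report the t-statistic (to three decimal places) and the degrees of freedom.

t = -1.590, df = 35

H0: μ = 15.4; H1: μ ≠ 15.4 (one-sample t-test, two-sided).
t = (x̄ − μ₀)/(s/√n) = (14.91 − 15.4)/(1.849/√36) = -1.590
df = n − 1 = 35
Two-sided p-value ≈ 0.1208
Since p ≈ 0.1208 > α = 0.025, fail to reject H0; the data do not provide sufficient evidence against H0.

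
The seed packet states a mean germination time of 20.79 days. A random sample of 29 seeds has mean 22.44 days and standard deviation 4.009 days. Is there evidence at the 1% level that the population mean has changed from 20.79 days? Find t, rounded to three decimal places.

2.216

H0: μ = 20.79; H1: μ ≠ 20.79 (one-sample t-test, two-sided).
t = (x̄ − μ₀)/(s/√n) = (22.44 − 20.79)/(4.009/√29) = 2.216
df = n − 1 = 28
Two-sided p-value ≈ 0.0350
Since p ≈ 0.0350 > α = 0.01, fail to reject H0; the evidence is not statistically significant.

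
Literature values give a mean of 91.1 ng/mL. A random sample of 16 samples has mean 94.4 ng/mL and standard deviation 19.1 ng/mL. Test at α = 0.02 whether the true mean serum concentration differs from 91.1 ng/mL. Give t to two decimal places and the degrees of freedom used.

H0: μ = 91.1; H1: μ ≠ 91.1 (one-sample t-test, two-sided).
t = (x̄ − μ₀)/(s/√n) = (94.4 − 91.1)/(19.1/√16) = 0.69
df = n − 1 = 15
Two-sided p-value ≈ 0.500
Since p ≈ 0.500 > α = 0.02, fail to reject H0; the evidence is not statistically significant.

t = 0.69, df = 15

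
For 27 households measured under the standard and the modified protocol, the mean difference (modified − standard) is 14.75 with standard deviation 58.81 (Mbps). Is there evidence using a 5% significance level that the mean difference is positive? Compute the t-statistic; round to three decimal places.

1.303

H0: μ_d = 0; H1: μ_d > 0 (paired t-test on the differences, right-tailed).
t = d̄/(s_d/√n) = 14.75/(58.81/√27) = 1.303
df = n − 1 = 26
p-value = P(T ≥ 1.303) ≈ 0.1020
Since p ≈ 0.1020 > α = 0.05, fail to reject H0; the evidence is not statistically significant.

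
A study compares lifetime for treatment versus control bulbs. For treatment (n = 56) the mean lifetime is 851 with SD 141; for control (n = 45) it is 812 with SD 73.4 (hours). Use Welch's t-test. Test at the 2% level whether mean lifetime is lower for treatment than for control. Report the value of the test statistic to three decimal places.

1.790

Let group 1 = treatment, group 2 = control. H0: μ_1 = μ_2; H1: μ_1 < μ_2 (Welch's two-sample t-test, left-tailed).
t = (x̄_1 − x̄_2)/√(s_1²/n_1 + s_2²/n_2) = (851 − 812)/√(141²/56 + 73.4²/45) = 1.790
Welch–Satterthwaite df ≈ 86.11
p-value = P(T ≤ 1.790) ≈ 0.962
Since p ≈ 0.962 > α = 0.02, fail to reject H0; the data do not provide sufficient evidence against H0.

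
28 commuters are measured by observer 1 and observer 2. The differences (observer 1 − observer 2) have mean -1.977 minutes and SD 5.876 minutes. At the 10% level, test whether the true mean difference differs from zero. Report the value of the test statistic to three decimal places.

-1.780

H0: μ_d = 0; H1: μ_d ≠ 0 (paired t-test on the differences, two-sided).
t = d̄/(s_d/√n) = -1.977/(5.876/√28) = -1.780
df = n − 1 = 27
Two-sided p-value ≈ 0.0863
Since p ≈ 0.0863 < α = 0.1, reject H0; the data support H1.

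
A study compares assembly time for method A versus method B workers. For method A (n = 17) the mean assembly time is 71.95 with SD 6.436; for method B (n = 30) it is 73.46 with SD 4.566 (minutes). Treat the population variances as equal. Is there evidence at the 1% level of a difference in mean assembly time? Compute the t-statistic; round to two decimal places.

-0.94

Let group 1 = method A, group 2 = method B. H0: μ_1 = μ_2; H1: μ_1 ≠ μ_2 (two-sample pooled-variance t-test, two-sided).
s_p² = [(17−1)·6.436² + (30−1)·4.566²]/(17+30−2) = 28.1635
t = (71.95 − 73.46)/√[28.1635·(1/17 + 1/30)] = -0.94
df = n₁ + n₂ − 2 = 45
Two-sided p-value ≈ 0.354
Since p ≈ 0.354 > α = 0.01, fail to reject H0; the evidence is not statistically significant.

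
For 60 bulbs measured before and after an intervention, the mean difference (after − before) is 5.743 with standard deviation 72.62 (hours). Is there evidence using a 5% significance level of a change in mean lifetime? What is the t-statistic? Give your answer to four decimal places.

0.6126

H0: μ_d = 0; H1: μ_d ≠ 0 (paired t-test on the differences, two-sided).
t = d̄/(s_d/√n) = 5.743/(72.62/√60) = 0.6126
df = n − 1 = 59
Two-sided p-value ≈ 0.543
Since p ≈ 0.543 > α = 0.05, fail to reject H0; the evidence is not statistically significant.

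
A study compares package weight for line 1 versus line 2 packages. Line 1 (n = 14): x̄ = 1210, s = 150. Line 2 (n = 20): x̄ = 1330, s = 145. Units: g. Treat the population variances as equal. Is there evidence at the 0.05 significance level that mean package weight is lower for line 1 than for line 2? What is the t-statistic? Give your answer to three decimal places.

-2.342

Let group 1 = line 1, group 2 = line 2. H0: μ_1 = μ_2; H1: μ_1 < μ_2 (two-sample pooled-variance t-test, left-tailed).
s_p² = [(14−1)·150² + (20−1)·145²]/(14+20−2) = 21624.2
t = (1210 − 1330)/√[21624.2·(1/14 + 1/20)] = -2.342
df = n₁ + n₂ − 2 = 32
p-value = P(T ≤ -2.342) ≈ 0.013
Since p ≈ 0.013 < α = 0.05, reject H0; the evidence is statistically significant.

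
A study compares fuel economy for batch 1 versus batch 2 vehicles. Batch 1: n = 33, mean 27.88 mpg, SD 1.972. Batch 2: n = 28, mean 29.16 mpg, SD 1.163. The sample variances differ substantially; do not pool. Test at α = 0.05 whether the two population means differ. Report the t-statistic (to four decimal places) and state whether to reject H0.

t = -3.1402; reject H0

Let group 1 = batch 1, group 2 = batch 2. H0: μ_1 = μ_2; H1: μ_1 ≠ μ_2 (Welch's two-sample t-test, two-sided).
t = (x̄_1 − x̄_2)/√(s_1²/n_1 + s_2²/n_2) = (27.88 − 29.16)/√(1.972²/33 + 1.163²/28) = -3.1402
Welch–Satterthwaite df ≈ 53.05
Two-sided p-value ≈ 0.0028
Since p ≈ 0.0028 < α = 0.05, reject H0; the evidence is statistically significant.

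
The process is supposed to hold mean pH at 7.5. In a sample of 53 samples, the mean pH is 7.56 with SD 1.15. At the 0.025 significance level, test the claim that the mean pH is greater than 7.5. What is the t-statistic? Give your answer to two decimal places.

0.38

H0: μ = 7.5; H1: μ > 7.5 (one-sample t-test, right-tailed).
t = (x̄ − μ₀)/(s/√n) = (7.56 − 7.5)/(1.15/√53) = 0.38
df = n − 1 = 52
p-value = P(T ≥ 0.38) ≈ 0.3528
Since p ≈ 0.3528 > α = 0.025, fail to reject H0; the data do not provide sufficient evidence against H0.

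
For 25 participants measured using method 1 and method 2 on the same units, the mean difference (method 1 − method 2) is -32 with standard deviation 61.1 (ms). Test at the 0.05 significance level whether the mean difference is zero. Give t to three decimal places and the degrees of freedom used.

H0: μ_d = 0; H1: μ_d ≠ 0 (paired t-test on the differences, two-sided).
t = d̄/(s_d/√n) = -32/(61.1/√25) = -2.619
df = n − 1 = 24
Two-sided p-value ≈ 0.015
Since p ≈ 0.015 < α = 0.05, reject H0; the evidence is statistically significant.

t = -2.619, df = 24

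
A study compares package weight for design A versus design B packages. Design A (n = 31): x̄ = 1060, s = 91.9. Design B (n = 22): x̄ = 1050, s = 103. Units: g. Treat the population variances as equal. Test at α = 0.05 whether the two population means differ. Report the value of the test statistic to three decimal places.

0.371

Let group 1 = design A, group 2 = design B. H0: μ_1 = μ_2; H1: μ_1 ≠ μ_2 (two-sample pooled-variance t-test, two-sided).
s_p² = [(31−1)·91.9² + (22−1)·103²]/(31+22−2) = 9336.42
t = (1060 − 1050)/√[9336.42·(1/31 + 1/22)] = 0.371
df = n₁ + n₂ − 2 = 51
Two-sided p-value ≈ 0.7120
Since p ≈ 0.7120 > α = 0.05, fail to reject H0; the data do not provide sufficient evidence against H0.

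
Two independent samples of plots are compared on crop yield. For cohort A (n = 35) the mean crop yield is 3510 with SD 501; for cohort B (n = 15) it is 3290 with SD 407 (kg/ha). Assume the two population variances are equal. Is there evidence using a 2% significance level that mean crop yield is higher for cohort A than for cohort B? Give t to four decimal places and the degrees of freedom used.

Let group 1 = cohort A, group 2 = cohort B. H0: μ_1 = μ_2; H1: μ_1 > μ_2 (two-sample pooled-variance t-test, right-tailed).
s_p² = [(35−1)·501² + (15−1)·407²]/(35+15−2) = 226107
t = (3510 − 3290)/√[226107·(1/35 + 1/15)] = 1.4992
df = n₁ + n₂ − 2 = 48
p-value = P(T ≥ 1.4992) ≈ 0.0702
Since p ≈ 0.0702 > α = 0.02, fail to reject H0; the data do not provide sufficient evidence against H0.

t = 1.4992, df = 48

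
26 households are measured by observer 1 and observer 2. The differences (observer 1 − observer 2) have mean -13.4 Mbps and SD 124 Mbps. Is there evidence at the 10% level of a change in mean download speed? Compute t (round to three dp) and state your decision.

t = -0.551; fail to reject H0

H0: μ_d = 0; H1: μ_d ≠ 0 (paired t-test on the differences, two-sided).
t = d̄/(s_d/√n) = -13.4/(124/√26) = -0.551
df = n − 1 = 25
Two-sided p-value ≈ 0.5865
Since p ≈ 0.5865 > α = 0.1, fail to reject H0; the evidence is not statistically significant.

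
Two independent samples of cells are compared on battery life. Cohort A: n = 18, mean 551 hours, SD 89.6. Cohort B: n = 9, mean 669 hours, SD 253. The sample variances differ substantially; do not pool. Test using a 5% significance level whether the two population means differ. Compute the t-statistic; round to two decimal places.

Let group 1 = cohort A, group 2 = cohort B. H0: μ_1 = μ_2; H1: μ_1 ≠ μ_2 (Welch's two-sample t-test, two-sided).
t = (x̄_1 − x̄_2)/√(s_1²/n_1 + s_2²/n_2) = (551 − 669)/√(89.6²/18 + 253²/9) = -1.36
Welch–Satterthwaite df ≈ 9.02
Two-sided p-value ≈ 0.208
Since p ≈ 0.208 > α = 0.05, fail to reject H0; the evidence is not statistically significant.

-1.36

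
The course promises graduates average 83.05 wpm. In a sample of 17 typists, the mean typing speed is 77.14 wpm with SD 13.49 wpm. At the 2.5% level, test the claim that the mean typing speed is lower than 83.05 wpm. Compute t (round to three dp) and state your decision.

t = -1.806; fail to reject H0

H0: μ = 83.05; H1: μ < 83.05 (one-sample t-test, left-tailed).
t = (x̄ − μ₀)/(s/√n) = (77.14 − 83.05)/(13.49/√17) = -1.806
df = n − 1 = 16
p-value = P(T ≤ -1.806) ≈ 0.0449
Since p ≈ 0.0449 > α = 0.025, fail to reject H0; the evidence is not statistically significant.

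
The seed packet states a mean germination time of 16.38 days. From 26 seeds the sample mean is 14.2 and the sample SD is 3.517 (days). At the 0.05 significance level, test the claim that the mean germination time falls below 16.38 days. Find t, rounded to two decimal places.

H0: μ = 16.38; H1: μ < 16.38 (one-sample t-test, left-tailed).
t = (x̄ − μ₀)/(s/√n) = (14.2 − 16.38)/(3.517/√26) = -3.16
df = n − 1 = 25
p-value = P(T ≤ -3.16) ≈ 0.002
Since p ≈ 0.002 < α = 0.05, reject H0; the data support H1.

-3.16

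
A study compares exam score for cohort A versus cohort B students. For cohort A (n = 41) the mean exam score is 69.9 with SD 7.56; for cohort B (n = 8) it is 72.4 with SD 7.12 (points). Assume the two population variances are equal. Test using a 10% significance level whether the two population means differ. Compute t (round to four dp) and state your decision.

t = -0.8629; fail to reject H0

Let group 1 = cohort A, group 2 = cohort B. H0: μ_1 = μ_2; H1: μ_1 ≠ μ_2 (two-sample pooled-variance t-test, two-sided).
s_p² = [(41−1)·7.56² + (8−1)·7.12²]/(41+8−2) = 56.1916
t = (69.9 − 72.4)/√[56.1916·(1/41 + 1/8)] = -0.8629
df = n₁ + n₂ − 2 = 47
Two-sided p-value ≈ 0.393
Since p ≈ 0.393 > α = 0.1, fail to reject H0; the data do not provide sufficient evidence against H0.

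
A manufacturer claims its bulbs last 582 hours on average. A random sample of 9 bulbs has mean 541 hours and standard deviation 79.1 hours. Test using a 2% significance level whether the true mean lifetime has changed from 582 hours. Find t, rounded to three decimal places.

-1.555

H0: μ = 582; H1: μ ≠ 582 (one-sample t-test, two-sided).
t = (x̄ − μ₀)/(s/√n) = (541 − 582)/(79.1/√9) = -1.555
df = n − 1 = 8
Two-sided p-value ≈ 0.1586
Since p ≈ 0.1586 > α = 0.02, fail to reject H0; the data do not provide sufficient evidence against H0.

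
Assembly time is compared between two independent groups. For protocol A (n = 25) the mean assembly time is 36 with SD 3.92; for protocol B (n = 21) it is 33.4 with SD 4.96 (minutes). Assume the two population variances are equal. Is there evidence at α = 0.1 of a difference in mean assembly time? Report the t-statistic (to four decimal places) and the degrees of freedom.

Let group 1 = protocol A, group 2 = protocol B. H0: μ_1 = μ_2; H1: μ_1 ≠ μ_2 (two-sample pooled-variance t-test, two-sided).
s_p² = [(25−1)·3.92² + (21−1)·4.96²]/(25+21−2) = 19.5642
t = (36 − 33.4)/√[19.5642·(1/25 + 1/21)] = 1.9858
df = n₁ + n₂ − 2 = 44
Two-sided p-value ≈ 0.0533
Since p ≈ 0.0533 < α = 0.1, reject H0; the evidence is statistically significant.

t = 1.9858, df = 44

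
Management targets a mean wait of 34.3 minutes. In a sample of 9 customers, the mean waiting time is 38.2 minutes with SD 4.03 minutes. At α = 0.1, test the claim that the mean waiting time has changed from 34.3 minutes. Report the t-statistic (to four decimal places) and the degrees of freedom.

H0: μ = 34.3; H1: μ ≠ 34.3 (one-sample t-test, two-sided).
t = (x̄ − μ₀)/(s/√n) = (38.2 − 34.3)/(4.03/√9) = 2.9032
df = n − 1 = 8
Two-sided p-value ≈ 0.0198
Since p ≈ 0.0198 < α = 0.1, reject H0; the evidence is statistically significant.

t = 2.9032, df = 8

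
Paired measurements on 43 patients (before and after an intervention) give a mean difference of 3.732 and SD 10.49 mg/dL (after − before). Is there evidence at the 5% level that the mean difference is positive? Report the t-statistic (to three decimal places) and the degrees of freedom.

t = 2.333, df = 42

H0: μ_d = 0; H1: μ_d > 0 (paired t-test on the differences, right-tailed).
t = d̄/(s_d/√n) = 3.732/(10.49/√43) = 2.333
df = n − 1 = 42
p-value = P(T ≥ 2.333) ≈ 0.012
Since p ≈ 0.012 < α = 0.05, reject H0; the evidence is statistically significant.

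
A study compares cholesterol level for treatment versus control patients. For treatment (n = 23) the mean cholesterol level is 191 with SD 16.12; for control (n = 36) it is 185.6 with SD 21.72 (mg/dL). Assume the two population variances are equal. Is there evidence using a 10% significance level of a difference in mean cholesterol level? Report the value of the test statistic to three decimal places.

1.024

Let group 1 = treatment, group 2 = control. H0: μ_1 = μ_2; H1: μ_1 ≠ μ_2 (two-sample pooled-variance t-test, two-sided).
s_p² = [(23−1)·16.12² + (36−1)·21.72²]/(23+36−2) = 389.971
t = (191 − 185.6)/√[389.971·(1/23 + 1/36)] = 1.024
df = n₁ + n₂ − 2 = 57
Two-sided p-value ≈ 0.3100
Since p ≈ 0.3100 > α = 0.1, fail to reject H0; the evidence is not statistically significant.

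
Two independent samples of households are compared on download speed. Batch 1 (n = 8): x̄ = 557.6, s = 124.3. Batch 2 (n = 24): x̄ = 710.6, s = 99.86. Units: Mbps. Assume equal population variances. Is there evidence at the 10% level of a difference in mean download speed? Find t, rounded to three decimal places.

-3.533

Let group 1 = batch 1, group 2 = batch 2. H0: μ_1 = μ_2; H1: μ_1 ≠ μ_2 (two-sample pooled-variance t-test, two-sided).
s_p² = [(8−1)·124.3² + (24−1)·99.86²]/(8+24−2) = 11250.3
t = (557.6 − 710.6)/√[11250.3·(1/8 + 1/24)] = -3.533
df = n₁ + n₂ − 2 = 30
Two-sided p-value ≈ 0.0014
Since p ≈ 0.0014 < α = 0.1, reject H0; the data support H1.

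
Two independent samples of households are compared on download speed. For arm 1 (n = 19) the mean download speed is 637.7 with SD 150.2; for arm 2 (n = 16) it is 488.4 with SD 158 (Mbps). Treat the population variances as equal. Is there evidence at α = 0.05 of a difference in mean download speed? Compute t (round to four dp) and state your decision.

t = 2.8610; reject H0

Let group 1 = arm 1, group 2 = arm 2. H0: μ_1 = μ_2; H1: μ_1 ≠ μ_2 (two-sample pooled-variance t-test, two-sided).
s_p² = [(19−1)·150.2² + (16−1)·158²]/(19+16−2) = 23652.7
t = (637.7 − 488.4)/√[23652.7·(1/19 + 1/16)] = 2.8610
df = n₁ + n₂ − 2 = 33
Two-sided p-value ≈ 0.007
Since p ≈ 0.007 < α = 0.05, reject H0; the evidence is statistically significant.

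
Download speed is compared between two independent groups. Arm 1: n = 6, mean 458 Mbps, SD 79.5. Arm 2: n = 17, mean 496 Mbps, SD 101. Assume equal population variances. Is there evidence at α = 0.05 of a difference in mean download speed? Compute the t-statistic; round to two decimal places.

-0.83

Let group 1 = arm 1, group 2 = arm 2. H0: μ_1 = μ_2; H1: μ_1 ≠ μ_2 (two-sample pooled-variance t-test, two-sided).
s_p² = [(6−1)·79.5² + (17−1)·101²]/(6+17−2) = 9277.01
t = (458 − 496)/√[9277.01·(1/6 + 1/17)] = -0.83
df = n₁ + n₂ − 2 = 21
Two-sided p-value ≈ 0.4154
Since p ≈ 0.4154 > α = 0.05, fail to reject H0; the data do not provide sufficient evidence against H0.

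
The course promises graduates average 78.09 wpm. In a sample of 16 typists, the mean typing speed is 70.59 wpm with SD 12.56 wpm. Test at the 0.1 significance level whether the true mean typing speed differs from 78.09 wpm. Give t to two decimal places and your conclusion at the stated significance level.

H0: μ = 78.09; H1: μ ≠ 78.09 (one-sample t-test, two-sided).
t = (x̄ − μ₀)/(s/√n) = (70.59 − 78.09)/(12.56/√16) = -2.39
df = n − 1 = 15
Two-sided p-value ≈ 0.031
Since p ≈ 0.031 < α = 0.1, reject H0; the evidence is statistically significant.

t = -2.39; reject H0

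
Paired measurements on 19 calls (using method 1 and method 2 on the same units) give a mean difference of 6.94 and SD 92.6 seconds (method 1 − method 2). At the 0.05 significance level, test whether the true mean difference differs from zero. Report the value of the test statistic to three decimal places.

0.327

H0: μ_d = 0; H1: μ_d ≠ 0 (paired t-test on the differences, two-sided).
t = d̄/(s_d/√n) = 6.94/(92.6/√19) = 0.327
df = n − 1 = 18
Two-sided p-value ≈ 0.748
Since p ≈ 0.748 > α = 0.05, fail to reject H0; the data do not provide sufficient evidence against H0.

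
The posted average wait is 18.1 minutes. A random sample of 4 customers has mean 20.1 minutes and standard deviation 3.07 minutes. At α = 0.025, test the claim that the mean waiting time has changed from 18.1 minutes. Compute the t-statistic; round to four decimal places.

1.3029

H0: μ = 18.1; H1: μ ≠ 18.1 (one-sample t-test, two-sided).
t = (x̄ − μ₀)/(s/√n) = (20.1 − 18.1)/(3.07/√4) = 1.3029
df = n − 1 = 3
Two-sided p-value ≈ 0.2836
Since p ≈ 0.2836 > α = 0.025, fail to reject H0; the evidence is not statistically significant.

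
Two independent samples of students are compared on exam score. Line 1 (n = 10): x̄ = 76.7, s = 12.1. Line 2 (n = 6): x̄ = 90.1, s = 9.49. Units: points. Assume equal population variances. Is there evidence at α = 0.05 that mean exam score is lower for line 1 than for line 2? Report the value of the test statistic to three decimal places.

-2.309

Let group 1 = line 1, group 2 = line 2. H0: μ_1 = μ_2; H1: μ_1 < μ_2 (two-sample pooled-variance t-test, left-tailed).
s_p² = [(10−1)·12.1² + (6−1)·9.49²]/(10+6−2) = 126.285
t = (76.7 − 90.1)/√[126.285·(1/10 + 1/6)] = -2.309
df = n₁ + n₂ − 2 = 14
p-value = P(T ≤ -2.309) ≈ 0.018
Since p ≈ 0.018 < α = 0.05, reject H0; the data support H1.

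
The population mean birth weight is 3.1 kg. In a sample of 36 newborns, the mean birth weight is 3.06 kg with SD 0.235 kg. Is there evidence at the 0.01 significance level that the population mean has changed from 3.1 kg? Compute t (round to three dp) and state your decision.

H0: μ = 3.1; H1: μ ≠ 3.1 (one-sample t-test, two-sided).
t = (x̄ − μ₀)/(s/√n) = (3.06 − 3.1)/(0.235/√36) = -1.021
df = n − 1 = 35
Two-sided p-value ≈ 0.3141
Since p ≈ 0.3141 > α = 0.01, fail to reject H0; the data do not provide sufficient evidence against H0.

t = -1.021; fail to reject H0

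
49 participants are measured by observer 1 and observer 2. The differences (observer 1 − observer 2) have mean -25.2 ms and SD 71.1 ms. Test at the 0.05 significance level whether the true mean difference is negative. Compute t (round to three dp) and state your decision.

t = -2.481; reject H0

H0: μ_d = 0; H1: μ_d < 0 (paired t-test on the differences, left-tailed).
t = d̄/(s_d/√n) = -25.2/(71.1/√49) = -2.481
df = n − 1 = 48
p-value = P(T ≤ -2.481) ≈ 0.0083
Since p ≈ 0.0083 < α = 0.05, reject H0; the data support H1.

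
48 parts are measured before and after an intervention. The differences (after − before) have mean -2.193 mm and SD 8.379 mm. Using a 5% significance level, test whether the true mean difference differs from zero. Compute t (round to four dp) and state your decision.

t = -1.8133; fail to reject H0

H0: μ_d = 0; H1: μ_d ≠ 0 (paired t-test on the differences, two-sided).
t = d̄/(s_d/√n) = -2.193/(8.379/√48) = -1.8133
df = n − 1 = 47
Two-sided p-value ≈ 0.076
Since p ≈ 0.076 > α = 0.05, fail to reject H0; the data do not provide sufficient evidence against H0.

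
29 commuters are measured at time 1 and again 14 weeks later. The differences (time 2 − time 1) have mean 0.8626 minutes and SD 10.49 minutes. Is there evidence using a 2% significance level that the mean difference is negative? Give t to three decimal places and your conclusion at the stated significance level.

H0: μ_d = 0; H1: μ_d < 0 (paired t-test on the differences, left-tailed).
t = d̄/(s_d/√n) = 0.8626/(10.49/√29) = 0.443
df = n − 1 = 28
p-value = P(T ≤ 0.443) ≈ 0.6694
Since p ≈ 0.6694 > α = 0.02, fail to reject H0; the evidence is not statistically significant.

t = 0.443; fail to reject H0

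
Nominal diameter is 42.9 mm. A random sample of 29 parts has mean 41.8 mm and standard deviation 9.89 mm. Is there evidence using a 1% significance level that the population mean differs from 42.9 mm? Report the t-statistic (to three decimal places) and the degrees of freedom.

t = -0.599, df = 28

H0: μ = 42.9; H1: μ ≠ 42.9 (one-sample t-test, two-sided).
t = (x̄ − μ₀)/(s/√n) = (41.8 − 42.9)/(9.89/√29) = -0.599
df = n − 1 = 28
Two-sided p-value ≈ 0.554
Since p ≈ 0.554 > α = 0.01, fail to reject H0; the evidence is not statistically significant.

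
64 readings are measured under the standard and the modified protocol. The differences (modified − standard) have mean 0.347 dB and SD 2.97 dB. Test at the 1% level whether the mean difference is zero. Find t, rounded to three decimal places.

H0: μ_d = 0; H1: μ_d ≠ 0 (paired t-test on the differences, two-sided).
t = d̄/(s_d/√n) = 0.347/(2.97/√64) = 0.935
df = n − 1 = 63
Two-sided p-value ≈ 0.354
Since p ≈ 0.354 > α = 0.01, fail to reject H0; the evidence is not statistically significant.

0.935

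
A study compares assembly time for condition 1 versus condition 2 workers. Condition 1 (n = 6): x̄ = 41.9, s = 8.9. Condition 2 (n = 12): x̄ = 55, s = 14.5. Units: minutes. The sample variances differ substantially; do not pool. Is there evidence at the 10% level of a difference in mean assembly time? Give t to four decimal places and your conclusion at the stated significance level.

Let group 1 = condition 1, group 2 = condition 2. H0: μ_1 = μ_2; H1: μ_1 ≠ μ_2 (Welch's two-sample t-test, two-sided).
t = (x̄_1 − x̄_2)/√(s_1²/n_1 + s_2²/n_2) = (41.9 − 55)/√(8.9²/6 + 14.5²/12) = -2.3634
Welch–Satterthwaite df ≈ 15.04
Two-sided p-value ≈ 0.032
Since p ≈ 0.032 < α = 0.1, reject H0; the data support H1.

t = -2.3634; reject H0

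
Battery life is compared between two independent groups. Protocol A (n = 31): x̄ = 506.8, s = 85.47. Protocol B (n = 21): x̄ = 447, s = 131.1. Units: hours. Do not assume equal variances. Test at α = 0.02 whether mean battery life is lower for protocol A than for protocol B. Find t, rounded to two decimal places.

Let group 1 = protocol A, group 2 = protocol B. H0: μ_1 = μ_2; H1: μ_1 < μ_2 (Welch's two-sample t-test, left-tailed).
t = (x̄_1 − x̄_2)/√(s_1²/n_1 + s_2²/n_2) = (506.8 − 447)/√(85.47²/31 + 131.1²/21) = 1.84
Welch–Satterthwaite df ≈ 31.44
p-value = P(T ≤ 1.84) ≈ 0.9625
Since p ≈ 0.9625 > α = 0.02, fail to reject H0; the evidence is not statistically significant.

1.84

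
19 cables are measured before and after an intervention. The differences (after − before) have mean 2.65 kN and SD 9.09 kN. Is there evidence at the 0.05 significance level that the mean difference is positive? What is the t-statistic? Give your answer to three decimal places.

H0: μ_d = 0; H1: μ_d > 0 (paired t-test on the differences, right-tailed).
t = d̄/(s_d/√n) = 2.65/(9.09/√19) = 1.271
df = n − 1 = 18
p-value = P(T ≥ 1.271) ≈ 0.110
Since p ≈ 0.110 > α = 0.05, fail to reject H0; the data do not provide sufficient evidence against H0.

1.271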